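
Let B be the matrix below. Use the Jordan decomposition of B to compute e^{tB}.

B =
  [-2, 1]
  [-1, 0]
e^{tB} =
  [-t*exp(-t) + exp(-t), t*exp(-t)]
  [-t*exp(-t), t*exp(-t) + exp(-t)]

Strategy: write B = P · J · P⁻¹ where J is a Jordan canonical form, so e^{tB} = P · e^{tJ} · P⁻¹, and e^{tJ} can be computed block-by-block.

B has Jordan form
J =
  [-1,  1]
  [ 0, -1]
(up to reordering of blocks).

Per-block formulas:
  For a 2×2 Jordan block J_2(-1): exp(t · J_2(-1)) = e^(-1t)·(I + t·N), where N is the 2×2 nilpotent shift.

After assembling e^{tJ} and conjugating by P, we get:

e^{tB} =
  [-t*exp(-t) + exp(-t), t*exp(-t)]
  [-t*exp(-t), t*exp(-t) + exp(-t)]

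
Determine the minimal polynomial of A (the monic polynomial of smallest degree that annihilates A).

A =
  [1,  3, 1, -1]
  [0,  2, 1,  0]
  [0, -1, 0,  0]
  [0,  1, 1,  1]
x^3 - 3*x^2 + 3*x - 1

The characteristic polynomial is χ_A(x) = (x - 1)^4, so the eigenvalues are known. The minimal polynomial is
  m_A(x) = Π_λ (x − λ)^{k_λ}
where k_λ is the size of the *largest* Jordan block for λ (equivalently, the smallest k with (A − λI)^k v = 0 for every generalised eigenvector v of λ).

  λ = 1: largest Jordan block has size 3, contributing (x − 1)^3

So m_A(x) = (x - 1)^3 = x^3 - 3*x^2 + 3*x - 1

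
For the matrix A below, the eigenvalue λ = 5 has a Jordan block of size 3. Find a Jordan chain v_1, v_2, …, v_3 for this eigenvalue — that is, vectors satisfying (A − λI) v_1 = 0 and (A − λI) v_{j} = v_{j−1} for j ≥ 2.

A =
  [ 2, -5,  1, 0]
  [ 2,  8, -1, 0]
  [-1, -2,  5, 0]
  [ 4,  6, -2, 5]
A Jordan chain for λ = 5 of length 3:
v_1 = (-2, 1, -1, 2)ᵀ
v_2 = (-3, 2, -1, 4)ᵀ
v_3 = (1, 0, 0, 0)ᵀ

Let N = A − (5)·I. We want v_3 with N^3 v_3 = 0 but N^2 v_3 ≠ 0; then v_{j-1} := N · v_j for j = 3, …, 2.

Pick v_3 = (1, 0, 0, 0)ᵀ.
Then v_2 = N · v_3 = (-3, 2, -1, 4)ᵀ.
Then v_1 = N · v_2 = (-2, 1, -1, 2)ᵀ.

Sanity check: (A − (5)·I) v_1 = (0, 0, 0, 0)ᵀ = 0. ✓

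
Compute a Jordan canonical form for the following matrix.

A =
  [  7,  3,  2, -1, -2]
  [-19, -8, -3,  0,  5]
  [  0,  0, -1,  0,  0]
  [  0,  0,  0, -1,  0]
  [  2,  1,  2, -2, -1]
J_3(-1) ⊕ J_1(-1) ⊕ J_1(0)

The characteristic polynomial is
  det(x·I − A) = x^5 + 4*x^4 + 6*x^3 + 4*x^2 + x = x*(x + 1)^4

Eigenvalues and multiplicities (the geometric multiplicity of λ is n − rank(A − λI), which equals the number of Jordan blocks for λ):
  λ = -1: algebraic multiplicity = 4, geometric multiplicity = 2
  λ = 0: algebraic multiplicity = 1, geometric multiplicity = 1

Determining the block sizes for each eigenvalue:
  λ = -1: with am = 4 and gm = 2, the partition is not yet determined (e.g. several partitions of 4 into 2 parts exist). Let N = A − (-1)·I. Computing rank(N^1) = 3, rank(N^2) = 2, rank(N^3) = 1; the number of blocks of size ≥ j is rank(N^{j−1}) − rank(N^j), giving [2, 1, 1]. So we have 1 block(s) of size 3, 1 block(s) of size 1 → block sizes [3, 1]
  λ = 0: one block (gm = 1), so the single block has size am = 1 → block sizes [1]

Assembling the blocks gives a Jordan form
J =
  [-1,  1,  0,  0, 0]
  [ 0, -1,  1,  0, 0]
  [ 0,  0, -1,  0, 0]
  [ 0,  0,  0, -1, 0]
  [ 0,  0,  0,  0, 0]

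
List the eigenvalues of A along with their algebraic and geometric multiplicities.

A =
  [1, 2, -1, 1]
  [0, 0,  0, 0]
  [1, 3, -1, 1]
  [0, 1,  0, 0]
λ = 0: alg = 4, geom = 2

Step 1 — factor the characteristic polynomial to read off the algebraic multiplicities:
  χ_A(x) = x^4

Step 2 — compute geometric multiplicities via the rank-nullity identity g(λ) = n − rank(A − λI):
  rank(A − (0)·I) = 2, so dim ker(A − (0)·I) = n − 2 = 2

Summary:
  λ = 0: algebraic multiplicity = 4, geometric multiplicity = 2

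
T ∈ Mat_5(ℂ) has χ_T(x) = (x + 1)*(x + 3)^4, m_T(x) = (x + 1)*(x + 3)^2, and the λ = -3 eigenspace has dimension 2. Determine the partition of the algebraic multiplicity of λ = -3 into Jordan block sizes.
Block sizes for λ = -3: [2, 2]

Step 1 — from the characteristic polynomial, algebraic multiplicity of λ = -3 is 4. From dim ker(T − (-3)·I) = 2, there are exactly 2 Jordan blocks for λ = -3.
Step 2 — from the minimal polynomial, the factor (x + 3)^2 tells us the largest block for λ = -3 has size 2.
Step 3 — with total size 4, 2 blocks, and largest block 2, the block sizes (in nonincreasing order) are [2, 2].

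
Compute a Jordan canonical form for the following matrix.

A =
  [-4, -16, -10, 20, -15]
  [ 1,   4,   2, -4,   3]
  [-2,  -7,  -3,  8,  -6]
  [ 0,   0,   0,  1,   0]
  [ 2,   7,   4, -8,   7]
J_3(1) ⊕ J_1(1) ⊕ J_1(1)

The characteristic polynomial is
  det(x·I − A) = x^5 - 5*x^4 + 10*x^3 - 10*x^2 + 5*x - 1 = (x - 1)^5

Eigenvalues and multiplicities (the geometric multiplicity of λ is n − rank(A − λI), which equals the number of Jordan blocks for λ):
  λ = 1: algebraic multiplicity = 5, geometric multiplicity = 3

Determining the block sizes for each eigenvalue:
  λ = 1: with am = 5 and gm = 3, the partition is not yet determined (e.g. several partitions of 5 into 3 parts exist). Let N = A − (1)·I. Computing rank(N^1) = 2, rank(N^2) = 1, rank(N^3) = 0; the number of blocks of size ≥ j is rank(N^{j−1}) − rank(N^j), giving [3, 1, 1]. So we have 1 block(s) of size 3, 2 block(s) of size 1 → block sizes [3, 1, 1]

Assembling the blocks gives a Jordan form
J =
  [1, 1, 0, 0, 0]
  [0, 1, 1, 0, 0]
  [0, 0, 1, 0, 0]
  [0, 0, 0, 1, 0]
  [0, 0, 0, 0, 1]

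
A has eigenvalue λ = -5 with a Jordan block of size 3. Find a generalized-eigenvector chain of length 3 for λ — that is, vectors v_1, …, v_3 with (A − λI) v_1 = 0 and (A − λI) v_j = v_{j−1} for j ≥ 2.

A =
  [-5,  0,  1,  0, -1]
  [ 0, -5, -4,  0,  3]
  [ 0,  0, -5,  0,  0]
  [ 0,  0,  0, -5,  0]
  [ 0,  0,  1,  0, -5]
A Jordan chain for λ = -5 of length 3:
v_1 = (-1, 3, 0, 0, 0)ᵀ
v_2 = (1, -4, 0, 0, 1)ᵀ
v_3 = (0, 0, 1, 0, 0)ᵀ

Let N = A − (-5)·I. We want v_3 with N^3 v_3 = 0 but N^2 v_3 ≠ 0; then v_{j-1} := N · v_j for j = 3, …, 2.

Pick v_3 = (0, 0, 1, 0, 0)ᵀ.
Then v_2 = N · v_3 = (1, -4, 0, 0, 1)ᵀ.
Then v_1 = N · v_2 = (-1, 3, 0, 0, 0)ᵀ.

Sanity check: (A − (-5)·I) v_1 = (0, 0, 0, 0, 0)ᵀ = 0. ✓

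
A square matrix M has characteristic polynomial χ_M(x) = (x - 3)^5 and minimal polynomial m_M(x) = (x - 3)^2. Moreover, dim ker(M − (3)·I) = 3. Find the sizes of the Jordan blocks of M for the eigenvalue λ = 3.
Block sizes for λ = 3: [2, 2, 1]

Step 1 — from the characteristic polynomial, algebraic multiplicity of λ = 3 is 5. From dim ker(M − (3)·I) = 3, there are exactly 3 Jordan blocks for λ = 3.
Step 2 — from the minimal polynomial, the factor (x − 3)^2 tells us the largest block for λ = 3 has size 2.
Step 3 — with total size 5, 3 blocks, and largest block 2, the block sizes (in nonincreasing order) are [2, 2, 1].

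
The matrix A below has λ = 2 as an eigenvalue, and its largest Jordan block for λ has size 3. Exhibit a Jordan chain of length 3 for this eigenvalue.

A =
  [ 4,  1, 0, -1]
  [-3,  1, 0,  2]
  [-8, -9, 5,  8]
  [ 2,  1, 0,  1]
A Jordan chain for λ = 2 of length 3:
v_1 = (-1, 1, 3, -1)ᵀ
v_2 = (2, -3, -8, 2)ᵀ
v_3 = (1, 0, 0, 0)ᵀ

Let N = A − (2)·I. We want v_3 with N^3 v_3 = 0 but N^2 v_3 ≠ 0; then v_{j-1} := N · v_j for j = 3, …, 2.

Pick v_3 = (1, 0, 0, 0)ᵀ.
Then v_2 = N · v_3 = (2, -3, -8, 2)ᵀ.
Then v_1 = N · v_2 = (-1, 1, 3, -1)ᵀ.

Sanity check: (A − (2)·I) v_1 = (0, 0, 0, 0)ᵀ = 0. ✓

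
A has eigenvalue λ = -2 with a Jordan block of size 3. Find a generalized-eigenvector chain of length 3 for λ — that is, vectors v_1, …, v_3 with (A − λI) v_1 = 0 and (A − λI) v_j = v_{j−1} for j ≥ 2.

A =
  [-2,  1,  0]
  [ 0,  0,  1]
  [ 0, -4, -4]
A Jordan chain for λ = -2 of length 3:
v_1 = (2, 0, 0)ᵀ
v_2 = (1, 2, -4)ᵀ
v_3 = (0, 1, 0)ᵀ

Let N = A − (-2)·I. We want v_3 with N^3 v_3 = 0 but N^2 v_3 ≠ 0; then v_{j-1} := N · v_j for j = 3, …, 2.

Pick v_3 = (0, 1, 0)ᵀ.
Then v_2 = N · v_3 = (1, 2, -4)ᵀ.
Then v_1 = N · v_2 = (2, 0, 0)ᵀ.

Sanity check: (A − (-2)·I) v_1 = (0, 0, 0)ᵀ = 0. ✓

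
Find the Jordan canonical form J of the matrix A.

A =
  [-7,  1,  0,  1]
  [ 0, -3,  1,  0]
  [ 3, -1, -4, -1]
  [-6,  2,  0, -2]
J_3(-4) ⊕ J_1(-4)

The characteristic polynomial is
  det(x·I − A) = x^4 + 16*x^3 + 96*x^2 + 256*x + 256 = (x + 4)^4

Eigenvalues and multiplicities (the geometric multiplicity of λ is n − rank(A − λI), which equals the number of Jordan blocks for λ):
  λ = -4: algebraic multiplicity = 4, geometric multiplicity = 2

Determining the block sizes for each eigenvalue:
  λ = -4: with am = 4 and gm = 2, the partition is not yet determined (e.g. several partitions of 4 into 2 parts exist). Let N = A − (-4)·I. Computing rank(N^1) = 2, rank(N^2) = 1, rank(N^3) = 0; the number of blocks of size ≥ j is rank(N^{j−1}) − rank(N^j), giving [2, 1, 1]. So we have 1 block(s) of size 3, 1 block(s) of size 1 → block sizes [3, 1]

Assembling the blocks gives a Jordan form
J =
  [-4,  1,  0,  0]
  [ 0, -4,  1,  0]
  [ 0,  0, -4,  0]
  [ 0,  0,  0, -4]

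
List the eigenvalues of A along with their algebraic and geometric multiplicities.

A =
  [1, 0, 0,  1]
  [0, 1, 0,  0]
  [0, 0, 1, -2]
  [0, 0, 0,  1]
λ = 1: alg = 4, geom = 3

Step 1 — factor the characteristic polynomial to read off the algebraic multiplicities:
  χ_A(x) = (x - 1)^4

Step 2 — compute geometric multiplicities via the rank-nullity identity g(λ) = n − rank(A − λI):
  rank(A − (1)·I) = 1, so dim ker(A − (1)·I) = n − 1 = 3

Summary:
  λ = 1: algebraic multiplicity = 4, geometric multiplicity = 3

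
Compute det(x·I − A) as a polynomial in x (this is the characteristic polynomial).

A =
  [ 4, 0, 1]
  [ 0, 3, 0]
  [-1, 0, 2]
x^3 - 9*x^2 + 27*x - 27

Expanding det(x·I − A) (e.g. by cofactor expansion or by noting that A is similar to its Jordan form J, which has the same characteristic polynomial as A) gives
  χ_A(x) = x^3 - 9*x^2 + 27*x - 27
which factors as (x - 3)^3. The eigenvalues (with algebraic multiplicities) are λ = 3 with multiplicity 3.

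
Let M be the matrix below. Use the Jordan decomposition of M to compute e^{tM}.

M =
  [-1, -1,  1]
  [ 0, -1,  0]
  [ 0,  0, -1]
e^{tM} =
  [exp(-t), -t*exp(-t), t*exp(-t)]
  [0, exp(-t), 0]
  [0, 0, exp(-t)]

Strategy: write M = P · J · P⁻¹ where J is a Jordan canonical form, so e^{tM} = P · e^{tJ} · P⁻¹, and e^{tJ} can be computed block-by-block.

M has Jordan form
J =
  [-1,  1,  0]
  [ 0, -1,  0]
  [ 0,  0, -1]
(up to reordering of blocks).

Per-block formulas:
  For a 2×2 Jordan block J_2(-1): exp(t · J_2(-1)) = e^(-1t)·(I + t·N), where N is the 2×2 nilpotent shift.
  For a 1×1 block at λ = -1: exp(t · [-1]) = [e^(-1t)].

After assembling e^{tJ} and conjugating by P, we get:

e^{tM} =
  [exp(-t), -t*exp(-t), t*exp(-t)]
  [0, exp(-t), 0]
  [0, 0, exp(-t)]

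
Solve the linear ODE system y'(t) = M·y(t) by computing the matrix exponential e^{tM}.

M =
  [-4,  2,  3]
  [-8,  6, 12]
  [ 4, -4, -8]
e^{tM} =
  [-2*t*exp(-2*t) + exp(-2*t), 2*t*exp(-2*t), 3*t*exp(-2*t)]
  [-8*t*exp(-2*t), 8*t*exp(-2*t) + exp(-2*t), 12*t*exp(-2*t)]
  [4*t*exp(-2*t), -4*t*exp(-2*t), -6*t*exp(-2*t) + exp(-2*t)]

Strategy: write M = P · J · P⁻¹ where J is a Jordan canonical form, so e^{tM} = P · e^{tJ} · P⁻¹, and e^{tJ} can be computed block-by-block.

M has Jordan form
J =
  [-2,  1,  0]
  [ 0, -2,  0]
  [ 0,  0, -2]
(up to reordering of blocks).

Per-block formulas:
  For a 1×1 block at λ = -2: exp(t · [-2]) = [e^(-2t)].
  For a 2×2 Jordan block J_2(-2): exp(t · J_2(-2)) = e^(-2t)·(I + t·N), where N is the 2×2 nilpotent shift.

After assembling e^{tJ} and conjugating by P, we get:

e^{tM} =
  [-2*t*exp(-2*t) + exp(-2*t), 2*t*exp(-2*t), 3*t*exp(-2*t)]
  [-8*t*exp(-2*t), 8*t*exp(-2*t) + exp(-2*t), 12*t*exp(-2*t)]
  [4*t*exp(-2*t), -4*t*exp(-2*t), -6*t*exp(-2*t) + exp(-2*t)]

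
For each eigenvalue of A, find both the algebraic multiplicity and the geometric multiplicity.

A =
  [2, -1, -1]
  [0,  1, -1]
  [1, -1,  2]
λ = 1: alg = 1, geom = 1; λ = 2: alg = 2, geom = 1

Step 1 — factor the characteristic polynomial to read off the algebraic multiplicities:
  χ_A(x) = (x - 2)^2*(x - 1)

Step 2 — compute geometric multiplicities via the rank-nullity identity g(λ) = n − rank(A − λI):
  rank(A − (1)·I) = 2, so dim ker(A − (1)·I) = n − 2 = 1
  rank(A − (2)·I) = 2, so dim ker(A − (2)·I) = n − 2 = 1

Summary:
  λ = 1: algebraic multiplicity = 1, geometric multiplicity = 1
  λ = 2: algebraic multiplicity = 2, geometric multiplicity = 1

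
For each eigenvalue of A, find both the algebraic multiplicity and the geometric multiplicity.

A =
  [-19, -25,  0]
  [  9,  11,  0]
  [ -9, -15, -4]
λ = -4: alg = 3, geom = 2

Step 1 — factor the characteristic polynomial to read off the algebraic multiplicities:
  χ_A(x) = (x + 4)^3

Step 2 — compute geometric multiplicities via the rank-nullity identity g(λ) = n − rank(A − λI):
  rank(A − (-4)·I) = 1, so dim ker(A − (-4)·I) = n − 1 = 2

Summary:
  λ = -4: algebraic multiplicity = 3, geometric multiplicity = 2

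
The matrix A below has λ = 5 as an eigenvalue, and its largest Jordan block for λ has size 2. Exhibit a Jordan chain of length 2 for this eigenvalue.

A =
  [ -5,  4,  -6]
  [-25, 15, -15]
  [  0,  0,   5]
A Jordan chain for λ = 5 of length 2:
v_1 = (-10, -25, 0)ᵀ
v_2 = (1, 0, 0)ᵀ

Let N = A − (5)·I. We want v_2 with N^2 v_2 = 0 but N^1 v_2 ≠ 0; then v_{j-1} := N · v_j for j = 2, …, 2.

Pick v_2 = (1, 0, 0)ᵀ.
Then v_1 = N · v_2 = (-10, -25, 0)ᵀ.

Sanity check: (A − (5)·I) v_1 = (0, 0, 0)ᵀ = 0. ✓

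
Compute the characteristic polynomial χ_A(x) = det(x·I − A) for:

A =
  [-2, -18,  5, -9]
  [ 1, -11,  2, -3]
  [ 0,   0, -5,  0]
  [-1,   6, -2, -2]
x^4 + 20*x^3 + 150*x^2 + 500*x + 625

Expanding det(x·I − A) (e.g. by cofactor expansion or by noting that A is similar to its Jordan form J, which has the same characteristic polynomial as A) gives
  χ_A(x) = x^4 + 20*x^3 + 150*x^2 + 500*x + 625
which factors as (x + 5)^4. The eigenvalues (with algebraic multiplicities) are λ = -5 with multiplicity 4.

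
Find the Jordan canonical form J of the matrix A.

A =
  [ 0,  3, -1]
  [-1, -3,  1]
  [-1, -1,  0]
J_3(-1)

The characteristic polynomial is
  det(x·I − A) = x^3 + 3*x^2 + 3*x + 1 = (x + 1)^3

Eigenvalues and multiplicities (the geometric multiplicity of λ is n − rank(A − λI), which equals the number of Jordan blocks for λ):
  λ = -1: algebraic multiplicity = 3, geometric multiplicity = 1

Determining the block sizes for each eigenvalue:
  λ = -1: one block (gm = 1), so the single block has size am = 3 → block sizes [3]

Assembling the blocks gives a Jordan form
J =
  [-1,  1,  0]
  [ 0, -1,  1]
  [ 0,  0, -1]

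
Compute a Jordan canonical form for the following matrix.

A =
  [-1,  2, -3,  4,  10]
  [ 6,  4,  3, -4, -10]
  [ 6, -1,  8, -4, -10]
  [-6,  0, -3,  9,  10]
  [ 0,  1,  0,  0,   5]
J_3(5) ⊕ J_1(5) ⊕ J_1(5)

The characteristic polynomial is
  det(x·I − A) = x^5 - 25*x^4 + 250*x^3 - 1250*x^2 + 3125*x - 3125 = (x - 5)^5

Eigenvalues and multiplicities (the geometric multiplicity of λ is n − rank(A − λI), which equals the number of Jordan blocks for λ):
  λ = 5: algebraic multiplicity = 5, geometric multiplicity = 3

Determining the block sizes for each eigenvalue:
  λ = 5: with am = 5 and gm = 3, the partition is not yet determined (e.g. several partitions of 5 into 3 parts exist). Let N = A − (5)·I. Computing rank(N^1) = 2, rank(N^2) = 1, rank(N^3) = 0; the number of blocks of size ≥ j is rank(N^{j−1}) − rank(N^j), giving [3, 1, 1]. So we have 1 block(s) of size 3, 2 block(s) of size 1 → block sizes [3, 1, 1]

Assembling the blocks gives a Jordan form
J =
  [5, 1, 0, 0, 0]
  [0, 5, 1, 0, 0]
  [0, 0, 5, 0, 0]
  [0, 0, 0, 5, 0]
  [0, 0, 0, 0, 5]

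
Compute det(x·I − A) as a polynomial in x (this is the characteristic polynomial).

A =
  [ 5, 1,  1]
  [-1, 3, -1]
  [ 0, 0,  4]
x^3 - 12*x^2 + 48*x - 64

Expanding det(x·I − A) (e.g. by cofactor expansion or by noting that A is similar to its Jordan form J, which has the same characteristic polynomial as A) gives
  χ_A(x) = x^3 - 12*x^2 + 48*x - 64
which factors as (x - 4)^3. The eigenvalues (with algebraic multiplicities) are λ = 4 with multiplicity 3.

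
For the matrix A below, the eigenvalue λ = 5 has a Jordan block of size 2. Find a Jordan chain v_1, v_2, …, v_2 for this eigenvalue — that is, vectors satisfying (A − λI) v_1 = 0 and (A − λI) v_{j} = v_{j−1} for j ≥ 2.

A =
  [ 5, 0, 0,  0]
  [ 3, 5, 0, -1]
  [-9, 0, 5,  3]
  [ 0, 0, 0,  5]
A Jordan chain for λ = 5 of length 2:
v_1 = (0, 3, -9, 0)ᵀ
v_2 = (1, 0, 0, 0)ᵀ

Let N = A − (5)·I. We want v_2 with N^2 v_2 = 0 but N^1 v_2 ≠ 0; then v_{j-1} := N · v_j for j = 2, …, 2.

Pick v_2 = (1, 0, 0, 0)ᵀ.
Then v_1 = N · v_2 = (0, 3, -9, 0)ᵀ.

Sanity check: (A − (5)·I) v_1 = (0, 0, 0, 0)ᵀ = 0. ✓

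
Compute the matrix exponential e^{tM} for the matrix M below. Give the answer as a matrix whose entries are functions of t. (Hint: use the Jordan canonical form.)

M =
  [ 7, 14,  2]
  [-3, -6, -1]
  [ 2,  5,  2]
e^{tM} =
  [-t^2*exp(t) + 6*t*exp(t) + exp(t), -2*t^2*exp(t) + 14*t*exp(t), 2*t*exp(t)]
  [t^2*exp(t)/2 - 3*t*exp(t), t^2*exp(t) - 7*t*exp(t) + exp(t), -t*exp(t)]
  [-t^2*exp(t)/2 + 2*t*exp(t), -t^2*exp(t) + 5*t*exp(t), t*exp(t) + exp(t)]

Strategy: write M = P · J · P⁻¹ where J is a Jordan canonical form, so e^{tM} = P · e^{tJ} · P⁻¹, and e^{tJ} can be computed block-by-block.

M has Jordan form
J =
  [1, 1, 0]
  [0, 1, 1]
  [0, 0, 1]
(up to reordering of blocks).

Per-block formulas:
  For a 3×3 Jordan block J_3(1): exp(t · J_3(1)) = e^(1t)·(I + t·N + (t^2/2)·N^2), where N is the 3×3 nilpotent shift.

After assembling e^{tJ} and conjugating by P, we get:

e^{tM} =
  [-t^2*exp(t) + 6*t*exp(t) + exp(t), -2*t^2*exp(t) + 14*t*exp(t), 2*t*exp(t)]
  [t^2*exp(t)/2 - 3*t*exp(t), t^2*exp(t) - 7*t*exp(t) + exp(t), -t*exp(t)]
  [-t^2*exp(t)/2 + 2*t*exp(t), -t^2*exp(t) + 5*t*exp(t), t*exp(t) + exp(t)]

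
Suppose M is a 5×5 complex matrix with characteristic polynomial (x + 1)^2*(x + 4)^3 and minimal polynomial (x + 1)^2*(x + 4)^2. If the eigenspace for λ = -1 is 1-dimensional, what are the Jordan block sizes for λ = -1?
Block sizes for λ = -1: [2]

Step 1 — from the characteristic polynomial, algebraic multiplicity of λ = -1 is 2. From dim ker(M − (-1)·I) = 1, there are exactly 1 Jordan blocks for λ = -1.
Step 2 — from the minimal polynomial, the factor (x + 1)^2 tells us the largest block for λ = -1 has size 2.
Step 3 — with total size 2, 1 blocks, and largest block 2, the block sizes (in nonincreasing order) are [2].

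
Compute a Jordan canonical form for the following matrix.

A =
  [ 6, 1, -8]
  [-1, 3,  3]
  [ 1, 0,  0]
J_3(3)

The characteristic polynomial is
  det(x·I − A) = x^3 - 9*x^2 + 27*x - 27 = (x - 3)^3

Eigenvalues and multiplicities (the geometric multiplicity of λ is n − rank(A − λI), which equals the number of Jordan blocks for λ):
  λ = 3: algebraic multiplicity = 3, geometric multiplicity = 1

Determining the block sizes for each eigenvalue:
  λ = 3: one block (gm = 1), so the single block has size am = 3 → block sizes [3]

Assembling the blocks gives a Jordan form
J =
  [3, 1, 0]
  [0, 3, 1]
  [0, 0, 3]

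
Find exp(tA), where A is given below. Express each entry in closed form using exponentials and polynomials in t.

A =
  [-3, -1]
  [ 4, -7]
e^{tA} =
  [2*t*exp(-5*t) + exp(-5*t), -t*exp(-5*t)]
  [4*t*exp(-5*t), -2*t*exp(-5*t) + exp(-5*t)]

Strategy: write A = P · J · P⁻¹ where J is a Jordan canonical form, so e^{tA} = P · e^{tJ} · P⁻¹, and e^{tJ} can be computed block-by-block.

A has Jordan form
J =
  [-5,  1]
  [ 0, -5]
(up to reordering of blocks).

Per-block formulas:
  For a 2×2 Jordan block J_2(-5): exp(t · J_2(-5)) = e^(-5t)·(I + t·N), where N is the 2×2 nilpotent shift.

After assembling e^{tJ} and conjugating by P, we get:

e^{tA} =
  [2*t*exp(-5*t) + exp(-5*t), -t*exp(-5*t)]
  [4*t*exp(-5*t), -2*t*exp(-5*t) + exp(-5*t)]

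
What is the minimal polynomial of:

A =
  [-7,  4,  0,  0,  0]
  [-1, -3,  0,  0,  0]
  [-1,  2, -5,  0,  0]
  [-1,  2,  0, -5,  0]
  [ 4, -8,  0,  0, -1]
x^3 + 11*x^2 + 35*x + 25

The characteristic polynomial is χ_A(x) = (x + 1)*(x + 5)^4, so the eigenvalues are known. The minimal polynomial is
  m_A(x) = Π_λ (x − λ)^{k_λ}
where k_λ is the size of the *largest* Jordan block for λ (equivalently, the smallest k with (A − λI)^k v = 0 for every generalised eigenvector v of λ).

  λ = -5: largest Jordan block has size 2, contributing (x + 5)^2
  λ = -1: largest Jordan block has size 1, contributing (x + 1)

So m_A(x) = (x + 1)*(x + 5)^2 = x^3 + 11*x^2 + 35*x + 25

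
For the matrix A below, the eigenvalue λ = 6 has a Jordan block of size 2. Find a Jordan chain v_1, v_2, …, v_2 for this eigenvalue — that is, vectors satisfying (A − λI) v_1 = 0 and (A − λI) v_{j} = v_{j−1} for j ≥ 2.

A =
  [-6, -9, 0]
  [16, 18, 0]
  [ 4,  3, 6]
A Jordan chain for λ = 6 of length 2:
v_1 = (-12, 16, 4)ᵀ
v_2 = (1, 0, 0)ᵀ

Let N = A − (6)·I. We want v_2 with N^2 v_2 = 0 but N^1 v_2 ≠ 0; then v_{j-1} := N · v_j for j = 2, …, 2.

Pick v_2 = (1, 0, 0)ᵀ.
Then v_1 = N · v_2 = (-12, 16, 4)ᵀ.

Sanity check: (A − (6)·I) v_1 = (0, 0, 0)ᵀ = 0. ✓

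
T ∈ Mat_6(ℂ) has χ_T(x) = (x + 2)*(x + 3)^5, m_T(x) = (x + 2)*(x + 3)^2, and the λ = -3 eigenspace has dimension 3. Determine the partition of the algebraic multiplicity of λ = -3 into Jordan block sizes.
Block sizes for λ = -3: [2, 2, 1]

Step 1 — from the characteristic polynomial, algebraic multiplicity of λ = -3 is 5. From dim ker(T − (-3)·I) = 3, there are exactly 3 Jordan blocks for λ = -3.
Step 2 — from the minimal polynomial, the factor (x + 3)^2 tells us the largest block for λ = -3 has size 2.
Step 3 — with total size 5, 3 blocks, and largest block 2, the block sizes (in nonincreasing order) are [2, 2, 1].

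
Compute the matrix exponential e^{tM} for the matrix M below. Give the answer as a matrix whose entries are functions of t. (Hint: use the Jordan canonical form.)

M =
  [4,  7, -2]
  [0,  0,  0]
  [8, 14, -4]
e^{tM} =
  [4*t + 1, 7*t, -2*t]
  [0, 1, 0]
  [8*t, 14*t, 1 - 4*t]

Strategy: write M = P · J · P⁻¹ where J is a Jordan canonical form, so e^{tM} = P · e^{tJ} · P⁻¹, and e^{tJ} can be computed block-by-block.

M has Jordan form
J =
  [0, 1, 0]
  [0, 0, 0]
  [0, 0, 0]
(up to reordering of blocks).

Per-block formulas:
  For a 2×2 Jordan block J_2(0): exp(t · J_2(0)) = e^(0t)·(I + t·N), where N is the 2×2 nilpotent shift.
  For a 1×1 block at λ = 0: exp(t · [0]) = [e^(0t)].

After assembling e^{tJ} and conjugating by P, we get:

e^{tM} =
  [4*t + 1, 7*t, -2*t]
  [0, 1, 0]
  [8*t, 14*t, 1 - 4*t]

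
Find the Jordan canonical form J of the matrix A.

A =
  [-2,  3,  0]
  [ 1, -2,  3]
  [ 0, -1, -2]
J_3(-2)

The characteristic polynomial is
  det(x·I − A) = x^3 + 6*x^2 + 12*x + 8 = (x + 2)^3

Eigenvalues and multiplicities (the geometric multiplicity of λ is n − rank(A − λI), which equals the number of Jordan blocks for λ):
  λ = -2: algebraic multiplicity = 3, geometric multiplicity = 1

Determining the block sizes for each eigenvalue:
  λ = -2: one block (gm = 1), so the single block has size am = 3 → block sizes [3]

Assembling the blocks gives a Jordan form
J =
  [-2,  1,  0]
  [ 0, -2,  1]
  [ 0,  0, -2]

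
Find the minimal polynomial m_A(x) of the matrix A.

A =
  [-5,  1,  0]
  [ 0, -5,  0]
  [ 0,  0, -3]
x^3 + 13*x^2 + 55*x + 75

The characteristic polynomial is χ_A(x) = (x + 3)*(x + 5)^2, so the eigenvalues are known. The minimal polynomial is
  m_A(x) = Π_λ (x − λ)^{k_λ}
where k_λ is the size of the *largest* Jordan block for λ (equivalently, the smallest k with (A − λI)^k v = 0 for every generalised eigenvector v of λ).

  λ = -5: largest Jordan block has size 2, contributing (x + 5)^2
  λ = -3: largest Jordan block has size 1, contributing (x + 3)

So m_A(x) = (x + 3)*(x + 5)^2 = x^3 + 13*x^2 + 55*x + 75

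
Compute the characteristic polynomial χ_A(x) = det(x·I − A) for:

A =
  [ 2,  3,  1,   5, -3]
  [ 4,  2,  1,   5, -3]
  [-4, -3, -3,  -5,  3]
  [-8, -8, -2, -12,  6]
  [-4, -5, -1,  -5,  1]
x^5 + 10*x^4 + 40*x^3 + 80*x^2 + 80*x + 32

Expanding det(x·I − A) (e.g. by cofactor expansion or by noting that A is similar to its Jordan form J, which has the same characteristic polynomial as A) gives
  χ_A(x) = x^5 + 10*x^4 + 40*x^3 + 80*x^2 + 80*x + 32
which factors as (x + 2)^5. The eigenvalues (with algebraic multiplicities) are λ = -2 with multiplicity 5.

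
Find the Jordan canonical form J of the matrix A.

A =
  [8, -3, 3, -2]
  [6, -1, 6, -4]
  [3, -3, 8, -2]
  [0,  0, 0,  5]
J_2(5) ⊕ J_1(5) ⊕ J_1(5)

The characteristic polynomial is
  det(x·I − A) = x^4 - 20*x^3 + 150*x^2 - 500*x + 625 = (x - 5)^4

Eigenvalues and multiplicities (the geometric multiplicity of λ is n − rank(A − λI), which equals the number of Jordan blocks for λ):
  λ = 5: algebraic multiplicity = 4, geometric multiplicity = 3

Determining the block sizes for each eigenvalue:
  λ = 5: 3 blocks summing to 4 forces exactly one block of size 2 and the rest size 1 → block sizes [2, 1, 1]

Assembling the blocks gives a Jordan form
J =
  [5, 1, 0, 0]
  [0, 5, 0, 0]
  [0, 0, 5, 0]
  [0, 0, 0, 5]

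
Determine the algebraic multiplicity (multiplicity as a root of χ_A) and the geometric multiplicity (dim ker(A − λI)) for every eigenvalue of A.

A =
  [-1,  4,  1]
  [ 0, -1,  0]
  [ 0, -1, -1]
λ = -1: alg = 3, geom = 1

Step 1 — factor the characteristic polynomial to read off the algebraic multiplicities:
  χ_A(x) = (x + 1)^3

Step 2 — compute geometric multiplicities via the rank-nullity identity g(λ) = n − rank(A − λI):
  rank(A − (-1)·I) = 2, so dim ker(A − (-1)·I) = n − 2 = 1

Summary:
  λ = -1: algebraic multiplicity = 3, geometric multiplicity = 1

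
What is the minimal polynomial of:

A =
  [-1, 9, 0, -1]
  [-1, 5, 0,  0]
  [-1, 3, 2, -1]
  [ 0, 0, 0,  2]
x^3 - 6*x^2 + 12*x - 8

The characteristic polynomial is χ_A(x) = (x - 2)^4, so the eigenvalues are known. The minimal polynomial is
  m_A(x) = Π_λ (x − λ)^{k_λ}
where k_λ is the size of the *largest* Jordan block for λ (equivalently, the smallest k with (A − λI)^k v = 0 for every generalised eigenvector v of λ).

  λ = 2: largest Jordan block has size 3, contributing (x − 2)^3

So m_A(x) = (x - 2)^3 = x^3 - 6*x^2 + 12*x - 8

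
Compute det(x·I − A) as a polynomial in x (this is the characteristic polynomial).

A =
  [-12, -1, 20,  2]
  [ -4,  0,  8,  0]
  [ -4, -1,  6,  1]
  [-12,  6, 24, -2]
x^4 + 8*x^3 + 24*x^2 + 32*x + 16

Expanding det(x·I − A) (e.g. by cofactor expansion or by noting that A is similar to its Jordan form J, which has the same characteristic polynomial as A) gives
  χ_A(x) = x^4 + 8*x^3 + 24*x^2 + 32*x + 16
which factors as (x + 2)^4. The eigenvalues (with algebraic multiplicities) are λ = -2 with multiplicity 4.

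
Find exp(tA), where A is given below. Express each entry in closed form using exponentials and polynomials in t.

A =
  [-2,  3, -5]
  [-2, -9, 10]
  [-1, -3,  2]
e^{tA} =
  [t*exp(-3*t) + exp(-3*t), 3*t*exp(-3*t), -5*t*exp(-3*t)]
  [-2*t*exp(-3*t), -6*t*exp(-3*t) + exp(-3*t), 10*t*exp(-3*t)]
  [-t*exp(-3*t), -3*t*exp(-3*t), 5*t*exp(-3*t) + exp(-3*t)]

Strategy: write A = P · J · P⁻¹ where J is a Jordan canonical form, so e^{tA} = P · e^{tJ} · P⁻¹, and e^{tJ} can be computed block-by-block.

A has Jordan form
J =
  [-3,  1,  0]
  [ 0, -3,  0]
  [ 0,  0, -3]
(up to reordering of blocks).

Per-block formulas:
  For a 1×1 block at λ = -3: exp(t · [-3]) = [e^(-3t)].
  For a 2×2 Jordan block J_2(-3): exp(t · J_2(-3)) = e^(-3t)·(I + t·N), where N is the 2×2 nilpotent shift.

After assembling e^{tJ} and conjugating by P, we get:

e^{tA} =
  [t*exp(-3*t) + exp(-3*t), 3*t*exp(-3*t), -5*t*exp(-3*t)]
  [-2*t*exp(-3*t), -6*t*exp(-3*t) + exp(-3*t), 10*t*exp(-3*t)]
  [-t*exp(-3*t), -3*t*exp(-3*t), 5*t*exp(-3*t) + exp(-3*t)]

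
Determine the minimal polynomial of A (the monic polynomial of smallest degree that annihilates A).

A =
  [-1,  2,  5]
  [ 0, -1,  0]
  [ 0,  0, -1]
x^2 + 2*x + 1

The characteristic polynomial is χ_A(x) = (x + 1)^3, so the eigenvalues are known. The minimal polynomial is
  m_A(x) = Π_λ (x − λ)^{k_λ}
where k_λ is the size of the *largest* Jordan block for λ (equivalently, the smallest k with (A − λI)^k v = 0 for every generalised eigenvector v of λ).

  λ = -1: largest Jordan block has size 2, contributing (x + 1)^2

So m_A(x) = (x + 1)^2 = x^2 + 2*x + 1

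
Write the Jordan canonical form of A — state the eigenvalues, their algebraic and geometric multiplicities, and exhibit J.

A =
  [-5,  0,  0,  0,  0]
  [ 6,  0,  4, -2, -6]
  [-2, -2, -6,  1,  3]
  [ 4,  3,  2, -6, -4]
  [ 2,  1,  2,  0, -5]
J_1(-5) ⊕ J_1(-5) ⊕ J_3(-4)

The characteristic polynomial is
  det(x·I − A) = x^5 + 22*x^4 + 193*x^3 + 844*x^2 + 1840*x + 1600 = (x + 4)^3*(x + 5)^2

Eigenvalues and multiplicities (the geometric multiplicity of λ is n − rank(A − λI), which equals the number of Jordan blocks for λ):
  λ = -5: algebraic multiplicity = 2, geometric multiplicity = 2
  λ = -4: algebraic multiplicity = 3, geometric multiplicity = 1

Determining the block sizes for each eigenvalue:
  λ = -5: gm = am = 2, so every block has size 1 → block sizes [1, 1]
  λ = -4: one block (gm = 1), so the single block has size am = 3 → block sizes [3]

Assembling the blocks gives a Jordan form
J =
  [-5,  0,  0,  0,  0]
  [ 0, -5,  0,  0,  0]
  [ 0,  0, -4,  1,  0]
  [ 0,  0,  0, -4,  1]
  [ 0,  0,  0,  0, -4]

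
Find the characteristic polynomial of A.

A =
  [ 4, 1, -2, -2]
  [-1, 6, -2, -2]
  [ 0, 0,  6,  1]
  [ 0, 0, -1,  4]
x^4 - 20*x^3 + 150*x^2 - 500*x + 625

Expanding det(x·I − A) (e.g. by cofactor expansion or by noting that A is similar to its Jordan form J, which has the same characteristic polynomial as A) gives
  χ_A(x) = x^4 - 20*x^3 + 150*x^2 - 500*x + 625
which factors as (x - 5)^4. The eigenvalues (with algebraic multiplicities) are λ = 5 with multiplicity 4.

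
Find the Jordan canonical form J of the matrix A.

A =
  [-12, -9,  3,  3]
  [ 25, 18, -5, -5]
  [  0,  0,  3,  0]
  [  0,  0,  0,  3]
J_2(3) ⊕ J_1(3) ⊕ J_1(3)

The characteristic polynomial is
  det(x·I − A) = x^4 - 12*x^3 + 54*x^2 - 108*x + 81 = (x - 3)^4

Eigenvalues and multiplicities (the geometric multiplicity of λ is n − rank(A − λI), which equals the number of Jordan blocks for λ):
  λ = 3: algebraic multiplicity = 4, geometric multiplicity = 3

Determining the block sizes for each eigenvalue:
  λ = 3: 3 blocks summing to 4 forces exactly one block of size 2 and the rest size 1 → block sizes [2, 1, 1]

Assembling the blocks gives a Jordan form
J =
  [3, 1, 0, 0]
  [0, 3, 0, 0]
  [0, 0, 3, 0]
  [0, 0, 0, 3]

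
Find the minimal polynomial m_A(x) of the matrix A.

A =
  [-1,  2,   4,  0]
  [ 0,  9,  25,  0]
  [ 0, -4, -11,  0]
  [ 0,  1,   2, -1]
x^3 + 3*x^2 + 3*x + 1

The characteristic polynomial is χ_A(x) = (x + 1)^4, so the eigenvalues are known. The minimal polynomial is
  m_A(x) = Π_λ (x − λ)^{k_λ}
where k_λ is the size of the *largest* Jordan block for λ (equivalently, the smallest k with (A − λI)^k v = 0 for every generalised eigenvector v of λ).

  λ = -1: largest Jordan block has size 3, contributing (x + 1)^3

So m_A(x) = (x + 1)^3 = x^3 + 3*x^2 + 3*x + 1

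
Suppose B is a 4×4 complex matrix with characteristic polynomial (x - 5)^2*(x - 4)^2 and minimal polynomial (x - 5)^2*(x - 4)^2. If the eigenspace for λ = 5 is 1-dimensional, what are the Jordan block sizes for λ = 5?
Block sizes for λ = 5: [2]

Step 1 — from the characteristic polynomial, algebraic multiplicity of λ = 5 is 2. From dim ker(B − (5)·I) = 1, there are exactly 1 Jordan blocks for λ = 5.
Step 2 — from the minimal polynomial, the factor (x − 5)^2 tells us the largest block for λ = 5 has size 2.
Step 3 — with total size 2, 1 blocks, and largest block 2, the block sizes (in nonincreasing order) are [2].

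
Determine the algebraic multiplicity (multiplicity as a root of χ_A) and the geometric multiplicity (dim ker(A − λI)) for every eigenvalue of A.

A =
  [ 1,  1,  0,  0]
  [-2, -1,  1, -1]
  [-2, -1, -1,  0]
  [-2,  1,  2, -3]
λ = -1: alg = 4, geom = 2

Step 1 — factor the characteristic polynomial to read off the algebraic multiplicities:
  χ_A(x) = (x + 1)^4

Step 2 — compute geometric multiplicities via the rank-nullity identity g(λ) = n − rank(A − λI):
  rank(A − (-1)·I) = 2, so dim ker(A − (-1)·I) = n − 2 = 2

Summary:
  λ = -1: algebraic multiplicity = 4, geometric multiplicity = 2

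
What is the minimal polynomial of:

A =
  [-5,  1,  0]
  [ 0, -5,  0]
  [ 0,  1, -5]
x^2 + 10*x + 25

The characteristic polynomial is χ_A(x) = (x + 5)^3, so the eigenvalues are known. The minimal polynomial is
  m_A(x) = Π_λ (x − λ)^{k_λ}
where k_λ is the size of the *largest* Jordan block for λ (equivalently, the smallest k with (A − λI)^k v = 0 for every generalised eigenvector v of λ).

  λ = -5: largest Jordan block has size 2, contributing (x + 5)^2

So m_A(x) = (x + 5)^2 = x^2 + 10*x + 25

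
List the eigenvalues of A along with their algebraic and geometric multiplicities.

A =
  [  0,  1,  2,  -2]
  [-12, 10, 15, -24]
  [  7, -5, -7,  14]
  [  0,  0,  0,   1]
λ = 1: alg = 4, geom = 2

Step 1 — factor the characteristic polynomial to read off the algebraic multiplicities:
  χ_A(x) = (x - 1)^4

Step 2 — compute geometric multiplicities via the rank-nullity identity g(λ) = n − rank(A − λI):
  rank(A − (1)·I) = 2, so dim ker(A − (1)·I) = n − 2 = 2

Summary:
  λ = 1: algebraic multiplicity = 4, geometric multiplicity = 2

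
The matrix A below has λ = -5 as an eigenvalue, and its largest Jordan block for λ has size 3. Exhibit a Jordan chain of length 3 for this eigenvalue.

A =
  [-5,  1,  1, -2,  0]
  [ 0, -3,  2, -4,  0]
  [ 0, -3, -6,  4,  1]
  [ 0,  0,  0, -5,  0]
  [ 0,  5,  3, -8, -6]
A Jordan chain for λ = -5 of length 3:
v_1 = (-1, -2, 2, 0, -4)ᵀ
v_2 = (1, 2, -3, 0, 5)ᵀ
v_3 = (0, 1, 0, 0, 0)ᵀ

Let N = A − (-5)·I. We want v_3 with N^3 v_3 = 0 but N^2 v_3 ≠ 0; then v_{j-1} := N · v_j for j = 3, …, 2.

Pick v_3 = (0, 1, 0, 0, 0)ᵀ.
Then v_2 = N · v_3 = (1, 2, -3, 0, 5)ᵀ.
Then v_1 = N · v_2 = (-1, -2, 2, 0, -4)ᵀ.

Sanity check: (A − (-5)·I) v_1 = (0, 0, 0, 0, 0)ᵀ = 0. ✓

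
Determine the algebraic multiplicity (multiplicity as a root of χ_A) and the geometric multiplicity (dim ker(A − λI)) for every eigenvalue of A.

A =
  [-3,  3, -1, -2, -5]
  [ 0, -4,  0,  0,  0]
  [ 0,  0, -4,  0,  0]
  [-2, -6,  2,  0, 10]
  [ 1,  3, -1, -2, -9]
λ = -4: alg = 5, geom = 4

Step 1 — factor the characteristic polynomial to read off the algebraic multiplicities:
  χ_A(x) = (x + 4)^5

Step 2 — compute geometric multiplicities via the rank-nullity identity g(λ) = n − rank(A − λI):
  rank(A − (-4)·I) = 1, so dim ker(A − (-4)·I) = n − 1 = 4

Summary:
  λ = -4: algebraic multiplicity = 5, geometric multiplicity = 4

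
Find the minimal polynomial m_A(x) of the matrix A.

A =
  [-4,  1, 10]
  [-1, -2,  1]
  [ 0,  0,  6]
x^3 - 27*x - 54

The characteristic polynomial is χ_A(x) = (x - 6)*(x + 3)^2, so the eigenvalues are known. The minimal polynomial is
  m_A(x) = Π_λ (x − λ)^{k_λ}
where k_λ is the size of the *largest* Jordan block for λ (equivalently, the smallest k with (A − λI)^k v = 0 for every generalised eigenvector v of λ).

  λ = -3: largest Jordan block has size 2, contributing (x + 3)^2
  λ = 6: largest Jordan block has size 1, contributing (x − 6)

So m_A(x) = (x - 6)*(x + 3)^2 = x^3 - 27*x - 54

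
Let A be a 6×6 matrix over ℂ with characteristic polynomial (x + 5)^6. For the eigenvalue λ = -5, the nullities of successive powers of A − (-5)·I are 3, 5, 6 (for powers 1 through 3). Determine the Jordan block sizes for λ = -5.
Block sizes for λ = -5: [3, 2, 1]

From the dimensions of kernels of powers, the number of Jordan blocks of size at least j is d_j − d_{j−1} where d_j = dim ker(N^j) (with d_0 = 0). Computing the differences gives [3, 2, 1].
The number of blocks of size exactly k is (#blocks of size ≥ k) − (#blocks of size ≥ k + 1), so the partition is: 1 block(s) of size 1, 1 block(s) of size 2, 1 block(s) of size 3.
In nonincreasing order the block sizes are [3, 2, 1].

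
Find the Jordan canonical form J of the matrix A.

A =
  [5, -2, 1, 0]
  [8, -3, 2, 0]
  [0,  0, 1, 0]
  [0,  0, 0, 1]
J_2(1) ⊕ J_1(1) ⊕ J_1(1)

The characteristic polynomial is
  det(x·I − A) = x^4 - 4*x^3 + 6*x^2 - 4*x + 1 = (x - 1)^4

Eigenvalues and multiplicities (the geometric multiplicity of λ is n − rank(A − λI), which equals the number of Jordan blocks for λ):
  λ = 1: algebraic multiplicity = 4, geometric multiplicity = 3

Determining the block sizes for each eigenvalue:
  λ = 1: 3 blocks summing to 4 forces exactly one block of size 2 and the rest size 1 → block sizes [2, 1, 1]

Assembling the blocks gives a Jordan form
J =
  [1, 1, 0, 0]
  [0, 1, 0, 0]
  [0, 0, 1, 0]
  [0, 0, 0, 1]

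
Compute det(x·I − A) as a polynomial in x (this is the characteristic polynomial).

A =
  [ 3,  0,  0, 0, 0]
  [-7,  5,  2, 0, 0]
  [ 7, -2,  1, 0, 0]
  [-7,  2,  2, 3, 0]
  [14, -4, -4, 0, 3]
x^5 - 15*x^4 + 90*x^3 - 270*x^2 + 405*x - 243

Expanding det(x·I − A) (e.g. by cofactor expansion or by noting that A is similar to its Jordan form J, which has the same characteristic polynomial as A) gives
  χ_A(x) = x^5 - 15*x^4 + 90*x^3 - 270*x^2 + 405*x - 243
which factors as (x - 3)^5. The eigenvalues (with algebraic multiplicities) are λ = 3 with multiplicity 5.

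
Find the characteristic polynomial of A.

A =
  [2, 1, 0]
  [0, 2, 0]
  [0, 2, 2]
x^3 - 6*x^2 + 12*x - 8

Expanding det(x·I − A) (e.g. by cofactor expansion or by noting that A is similar to its Jordan form J, which has the same characteristic polynomial as A) gives
  χ_A(x) = x^3 - 6*x^2 + 12*x - 8
which factors as (x - 2)^3. The eigenvalues (with algebraic multiplicities) are λ = 2 with multiplicity 3.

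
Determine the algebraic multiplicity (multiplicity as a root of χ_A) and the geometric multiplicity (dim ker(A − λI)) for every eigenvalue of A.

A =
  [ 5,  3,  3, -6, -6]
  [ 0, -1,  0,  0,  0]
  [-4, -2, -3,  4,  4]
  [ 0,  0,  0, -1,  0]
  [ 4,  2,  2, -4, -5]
λ = -1: alg = 5, geom = 4

Step 1 — factor the characteristic polynomial to read off the algebraic multiplicities:
  χ_A(x) = (x + 1)^5

Step 2 — compute geometric multiplicities via the rank-nullity identity g(λ) = n − rank(A − λI):
  rank(A − (-1)·I) = 1, so dim ker(A − (-1)·I) = n − 1 = 4

Summary:
  λ = -1: algebraic multiplicity = 5, geometric multiplicity = 4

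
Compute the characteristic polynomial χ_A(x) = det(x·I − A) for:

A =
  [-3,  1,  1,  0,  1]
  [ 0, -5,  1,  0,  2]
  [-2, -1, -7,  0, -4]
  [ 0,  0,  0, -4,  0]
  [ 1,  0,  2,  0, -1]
x^5 + 20*x^4 + 160*x^3 + 640*x^2 + 1280*x + 1024

Expanding det(x·I − A) (e.g. by cofactor expansion or by noting that A is similar to its Jordan form J, which has the same characteristic polynomial as A) gives
  χ_A(x) = x^5 + 20*x^4 + 160*x^3 + 640*x^2 + 1280*x + 1024
which factors as (x + 4)^5. The eigenvalues (with algebraic multiplicities) are λ = -4 with multiplicity 5.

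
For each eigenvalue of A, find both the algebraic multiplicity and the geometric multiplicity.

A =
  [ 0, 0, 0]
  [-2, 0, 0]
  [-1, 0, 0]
λ = 0: alg = 3, geom = 2

Step 1 — factor the characteristic polynomial to read off the algebraic multiplicities:
  χ_A(x) = x^3

Step 2 — compute geometric multiplicities via the rank-nullity identity g(λ) = n − rank(A − λI):
  rank(A − (0)·I) = 1, so dim ker(A − (0)·I) = n − 1 = 2

Summary:
  λ = 0: algebraic multiplicity = 3, geometric multiplicity = 2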